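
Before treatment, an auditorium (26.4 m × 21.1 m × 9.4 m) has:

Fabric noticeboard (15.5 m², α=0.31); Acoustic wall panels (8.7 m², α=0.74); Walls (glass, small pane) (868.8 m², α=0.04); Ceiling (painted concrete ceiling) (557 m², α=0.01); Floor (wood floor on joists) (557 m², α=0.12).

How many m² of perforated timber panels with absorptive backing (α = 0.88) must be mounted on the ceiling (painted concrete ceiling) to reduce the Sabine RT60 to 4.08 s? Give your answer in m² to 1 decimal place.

101.4

Summing Sᵢαᵢ: 4.805 + 6.438 + 34.752 + 5.570 + 66.840 → A₁ = 118.405 sabins.
Required A₂ = 0.161·5236.176/4.08 = 206.624 sabins.
ΔA needed = 206.624 − 118.405 = 88.219 sabins.
Each m² of panel replacing the ceiling (painted concrete ceiling) adds (0.88 − 0.01) = 0.87 sabins.
Panel area = 88.219 / 0.87 = 101.4 m².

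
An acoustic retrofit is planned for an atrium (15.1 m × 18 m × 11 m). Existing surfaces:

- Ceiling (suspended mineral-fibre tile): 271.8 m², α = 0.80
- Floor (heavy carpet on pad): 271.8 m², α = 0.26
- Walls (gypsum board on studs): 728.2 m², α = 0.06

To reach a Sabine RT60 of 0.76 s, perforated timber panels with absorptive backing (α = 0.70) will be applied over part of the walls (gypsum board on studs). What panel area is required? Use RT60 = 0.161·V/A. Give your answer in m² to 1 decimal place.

Equivalent absorption area: A₁ = 271.8*0.80 + 271.8*0.26 + 728.2*0.06 = 331.800 m².
Required A₂ = 0.161·2989.8/0.76 = 633.366 sabins.
Absorption to add: 633.366 − 331.800 = 301.566 sabins.
Each m² of panel replacing the walls (gypsum board on studs) adds (0.70 − 0.06) = 0.64 sabins.
Area = ΔA/Δα = 301.566/0.64 = 471.2 m².

471.2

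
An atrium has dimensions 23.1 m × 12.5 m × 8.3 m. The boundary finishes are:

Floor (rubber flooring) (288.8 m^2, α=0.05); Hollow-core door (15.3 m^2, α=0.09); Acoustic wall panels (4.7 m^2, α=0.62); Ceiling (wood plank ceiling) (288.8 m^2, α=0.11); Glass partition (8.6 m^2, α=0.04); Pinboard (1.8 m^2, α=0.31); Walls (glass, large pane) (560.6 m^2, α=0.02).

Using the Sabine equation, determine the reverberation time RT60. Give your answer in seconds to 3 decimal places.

Summing Sᵢαᵢ: 14.440 + 1.377 + 2.914 + 31.768 + 0.344 + 0.558 + 11.212 → A = 62.613 sabins.
Volume V = 23.1 × 12.5 × 8.3 = 2396.625 m³.
Sabine: RT60 = 0.161 × 2396.625 / 62.613 = 6.163 s.

6.163 seconds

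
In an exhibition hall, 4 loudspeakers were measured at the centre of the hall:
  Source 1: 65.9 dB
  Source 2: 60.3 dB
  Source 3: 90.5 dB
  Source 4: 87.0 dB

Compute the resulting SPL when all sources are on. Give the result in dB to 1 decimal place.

Σ 10^(Lᵢ/10) = 1.628e+09.
Combined level = 10 log₁₀(1.628e+09) = 92.1 dB.

92.1 dB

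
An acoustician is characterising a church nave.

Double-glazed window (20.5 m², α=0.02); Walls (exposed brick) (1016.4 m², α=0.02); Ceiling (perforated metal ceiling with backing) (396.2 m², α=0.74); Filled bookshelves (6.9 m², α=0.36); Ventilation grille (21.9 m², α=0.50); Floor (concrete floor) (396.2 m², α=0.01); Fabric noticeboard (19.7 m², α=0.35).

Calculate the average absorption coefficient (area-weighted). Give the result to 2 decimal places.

Total surface area S = 1877.8 m².
Weighted sum Σ Sα = 338.217.
ᾱ = A/S = 0.18.

0.18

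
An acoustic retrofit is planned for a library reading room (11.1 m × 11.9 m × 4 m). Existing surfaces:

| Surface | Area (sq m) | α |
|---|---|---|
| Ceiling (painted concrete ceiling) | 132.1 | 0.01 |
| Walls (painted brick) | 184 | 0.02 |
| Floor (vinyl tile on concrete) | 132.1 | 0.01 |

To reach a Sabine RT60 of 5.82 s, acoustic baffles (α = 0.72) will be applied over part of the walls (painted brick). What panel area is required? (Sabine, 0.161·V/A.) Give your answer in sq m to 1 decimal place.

11.8

A₁ = Σ Sᵢαᵢ = 132.1*0.01 + 184*0.02 + 132.1*0.01 = 6.322 sabins.
V = 528.36 m³. Target absorption A₂ = 0.161 × 528.36 / 5.82 = 14.616 sabins.
Absorption to add: 14.616 − 6.322 = 8.294 sabins.
Each sq m of panel replacing the walls (painted brick) adds (0.72 − 0.02) = 0.70 sabins.
Panel area = 8.294 / 0.70 = 11.8 sq m.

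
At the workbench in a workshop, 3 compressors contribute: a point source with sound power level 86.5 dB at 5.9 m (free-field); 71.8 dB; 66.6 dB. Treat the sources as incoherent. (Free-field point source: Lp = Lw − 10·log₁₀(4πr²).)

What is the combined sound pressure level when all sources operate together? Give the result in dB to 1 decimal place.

Source at 5.9 m: Lp = 86.5 − 10·log₁₀(4π·5.9²) = 86.5 − 10·log₁₀(437.435) = 60.1 dB.
Σ 10^(Lᵢ/10) = 2.073e+07.
Combined level = 10 log₁₀(2.073e+07) = 73.2 dB.

73.2 dB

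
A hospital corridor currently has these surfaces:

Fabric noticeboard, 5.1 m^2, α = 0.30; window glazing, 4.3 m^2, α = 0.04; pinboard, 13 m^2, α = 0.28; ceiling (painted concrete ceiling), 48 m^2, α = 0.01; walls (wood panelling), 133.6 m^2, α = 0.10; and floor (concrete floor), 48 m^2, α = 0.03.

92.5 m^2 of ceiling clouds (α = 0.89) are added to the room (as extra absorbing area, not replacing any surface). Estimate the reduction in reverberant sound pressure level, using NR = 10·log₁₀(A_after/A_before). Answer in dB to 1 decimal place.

Total absorption A_before = 5.1·0.30 + 4.3·0.04 + 13·0.28 + 48·0.01 + 133.6·0.10 + 48·0.03
  = 1.530 + 0.172 + 3.640 + 0.480 + 13.360 + 1.440 = 20.622 m^2 sabins.
Treatment contributes 92.5·0.89 = 82.325 sabins.
A_after = 20.622 + 82.325 = 102.947 sabins.
Reduction = 10 log₁₀(A_after/A_before) = 10 log₁₀(4.9921) = 7.0 dB.

7.0 dB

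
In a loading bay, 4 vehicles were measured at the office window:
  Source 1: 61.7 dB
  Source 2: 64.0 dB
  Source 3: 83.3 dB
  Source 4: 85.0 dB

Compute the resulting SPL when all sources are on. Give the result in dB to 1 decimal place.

87.3 dB

Converting to relative power and adding: 10^(61.7/10) + 10^(64.0/10) + 10^(83.3/10) + 10^(85.0/10) = 5.34e+08.
L_total = 10·log₁₀(5.34e+08) = 87.3 dB.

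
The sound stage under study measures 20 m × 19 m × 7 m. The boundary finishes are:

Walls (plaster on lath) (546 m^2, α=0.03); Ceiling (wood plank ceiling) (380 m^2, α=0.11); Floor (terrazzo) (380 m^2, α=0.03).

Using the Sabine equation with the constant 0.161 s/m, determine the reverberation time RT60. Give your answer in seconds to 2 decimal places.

Equivalent absorption area: A = 546×0.03 + 380×0.11 + 380×0.03 = 69.580 m^2.
Room volume: 2660 m³.
RT60 = 0.161 · V / A = 0.161 × 2660 / 69.580 = 6.15 s.

6.15 seconds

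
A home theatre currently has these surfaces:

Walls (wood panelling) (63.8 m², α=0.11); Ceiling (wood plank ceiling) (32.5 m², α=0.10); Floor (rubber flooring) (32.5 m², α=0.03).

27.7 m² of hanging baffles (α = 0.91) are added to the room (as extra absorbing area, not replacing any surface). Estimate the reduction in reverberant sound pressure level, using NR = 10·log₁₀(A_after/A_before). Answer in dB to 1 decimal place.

5.1 dB

Summing Sᵢαᵢ: 7.018 + 3.250 + 0.975 → A_before = 11.243 sabins.
Added absorption = 27.7 × 0.91 = 25.207 sabins.
A_after = 11.243 + 25.207 = 36.450 sabins.
Reduction = 10 log₁₀(A_after/A_before) = 10 log₁₀(3.2420) = 5.1 dB.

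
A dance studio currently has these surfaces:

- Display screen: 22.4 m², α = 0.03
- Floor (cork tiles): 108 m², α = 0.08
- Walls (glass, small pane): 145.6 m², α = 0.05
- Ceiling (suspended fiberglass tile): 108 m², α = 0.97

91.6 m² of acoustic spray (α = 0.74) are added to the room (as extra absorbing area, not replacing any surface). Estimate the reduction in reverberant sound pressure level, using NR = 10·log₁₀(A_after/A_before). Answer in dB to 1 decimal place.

1.9 dB

Total absorption A_before = 22.4·0.03 + 108·0.08 + 145.6·0.05 + 108·0.97
  = 0.672 + 8.640 + 7.280 + 104.760 = 121.352 m² sabins.
Added absorption = 91.6 × 0.74 = 67.784 sabins.
New total A_after = 189.136 sabins.
Reduction = 10 log₁₀(A_after/A_before) = 10 log₁₀(1.5586) = 1.9 dB.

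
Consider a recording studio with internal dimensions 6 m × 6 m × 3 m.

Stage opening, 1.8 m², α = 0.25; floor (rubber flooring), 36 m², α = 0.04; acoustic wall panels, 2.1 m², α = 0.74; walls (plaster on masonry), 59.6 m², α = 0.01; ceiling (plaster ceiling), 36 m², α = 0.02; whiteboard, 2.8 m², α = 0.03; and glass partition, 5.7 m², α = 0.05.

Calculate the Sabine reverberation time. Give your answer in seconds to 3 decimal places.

3.390 s

Equivalent absorption area: A = 1.8*0.25 + 36*0.04 + 2.1*0.74 + 59.6*0.01 + 36*0.02 + 2.8*0.03 + 5.7*0.05 = 5.129 m².
V = 6·6·3 = 108 m³.
Sabine: RT60 = 0.161 × 108 / 5.129 = 3.390 s.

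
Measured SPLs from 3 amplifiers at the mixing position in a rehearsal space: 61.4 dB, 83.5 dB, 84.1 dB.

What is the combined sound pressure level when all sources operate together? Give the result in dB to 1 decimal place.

Converting to relative power and adding: 10^(61.4/10) + 10^(83.5/10) + 10^(84.1/10) = 4.823e+08.
Combined level = 10 log₁₀(4.823e+08) = 86.8 dB.

86.8 dB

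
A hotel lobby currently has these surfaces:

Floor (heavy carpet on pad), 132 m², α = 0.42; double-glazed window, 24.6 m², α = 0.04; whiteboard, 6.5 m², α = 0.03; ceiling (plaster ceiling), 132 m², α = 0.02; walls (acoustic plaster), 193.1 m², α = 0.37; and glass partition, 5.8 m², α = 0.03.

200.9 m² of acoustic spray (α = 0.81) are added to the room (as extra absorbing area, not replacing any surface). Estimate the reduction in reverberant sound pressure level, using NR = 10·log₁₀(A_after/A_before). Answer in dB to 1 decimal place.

Equivalent absorption area: A_before = 132×0.42 + 24.6×0.04 + 6.5×0.03 + 132×0.02 + 193.1×0.37 + 5.8×0.03 = 130.880 m².
Added absorption = 200.9 × 0.81 = 162.729 sabins.
A_after = 130.880 + 162.729 = 293.609 sabins.
NR = 10·log₁₀(293.609/130.880) = 3.5 dB.

3.5 dB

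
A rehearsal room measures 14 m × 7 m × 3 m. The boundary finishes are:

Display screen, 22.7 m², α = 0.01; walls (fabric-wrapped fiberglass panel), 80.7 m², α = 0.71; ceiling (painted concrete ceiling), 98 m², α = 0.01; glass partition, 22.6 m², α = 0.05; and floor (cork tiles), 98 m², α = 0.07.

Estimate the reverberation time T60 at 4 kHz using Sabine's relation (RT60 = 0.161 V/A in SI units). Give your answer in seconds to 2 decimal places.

Total absorption A = 22.7·0.01 + 80.7·0.71 + 98·0.01 + 22.6·0.05 + 98·0.07
  = 0.227 + 57.297 + 0.980 + 1.130 + 6.860 = 66.494 m² sabins.
V = 14·7·3 = 294 m³.
T = 0.161 V/A = 0.161·294/66.494 = 0.71 s.

0.71 s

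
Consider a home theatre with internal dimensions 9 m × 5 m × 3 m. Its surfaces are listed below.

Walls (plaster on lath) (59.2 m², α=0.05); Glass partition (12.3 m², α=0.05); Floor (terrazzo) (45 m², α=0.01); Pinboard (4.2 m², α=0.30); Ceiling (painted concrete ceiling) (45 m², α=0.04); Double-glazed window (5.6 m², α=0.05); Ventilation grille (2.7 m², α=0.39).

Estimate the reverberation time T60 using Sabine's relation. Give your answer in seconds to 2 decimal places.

2.58 seconds

A = Σ Sᵢαᵢ = 59.2×0.05 + 12.3×0.05 + 45×0.01 + 4.2×0.30 + 45×0.04 + 5.6×0.05 + 2.7×0.39 = 8.418 sabins.
V = 9·5·3 = 135 m³.
Sabine: RT60 = 0.161 × 135 / 8.418 = 2.58 s.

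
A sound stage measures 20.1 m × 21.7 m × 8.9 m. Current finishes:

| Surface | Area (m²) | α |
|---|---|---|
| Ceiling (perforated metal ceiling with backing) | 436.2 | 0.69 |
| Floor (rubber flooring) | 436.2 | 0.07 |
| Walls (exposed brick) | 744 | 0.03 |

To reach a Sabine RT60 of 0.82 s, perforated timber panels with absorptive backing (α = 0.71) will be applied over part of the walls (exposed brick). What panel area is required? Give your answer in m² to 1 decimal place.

600.5

Summing Sᵢαᵢ: 300.978 + 30.534 + 22.320 → A₁ = 353.832 sabins.
Required A₂ = 0.161·3881.913/0.82 = 762.180 sabins.
ΔA needed = 762.180 − 353.832 = 408.348 sabins.
Each m² of panel replacing the walls (exposed brick) adds (0.71 − 0.03) = 0.68 sabins.
Area = ΔA/Δα = 408.348/0.68 = 600.5 m².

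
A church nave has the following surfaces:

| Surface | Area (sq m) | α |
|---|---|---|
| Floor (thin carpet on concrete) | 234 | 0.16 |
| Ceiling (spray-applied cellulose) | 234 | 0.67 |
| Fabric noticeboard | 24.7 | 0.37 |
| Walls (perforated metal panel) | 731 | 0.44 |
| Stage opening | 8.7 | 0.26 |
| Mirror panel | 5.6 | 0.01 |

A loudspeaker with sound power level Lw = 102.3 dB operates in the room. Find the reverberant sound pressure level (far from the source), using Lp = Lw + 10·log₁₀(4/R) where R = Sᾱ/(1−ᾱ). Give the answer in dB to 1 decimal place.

78.7 dB

Σ(Sᵢαᵢ) = 234×0.16 + 234×0.67 + 24.7×0.37 + 731×0.44 + 8.7×0.26 + 5.6×0.01 = 527.317; total area S = 1238.0 sq m.
ᾱ = 527.317/1238.0 = 0.4259; R = Sᾱ/(1−ᾱ) = 527.317/(1−0.4259) = 918.511 sq m.
Lp = 102.3 + 10·log₁₀(4/918.511) = 102.3 + (-23.61) = 78.7 dB.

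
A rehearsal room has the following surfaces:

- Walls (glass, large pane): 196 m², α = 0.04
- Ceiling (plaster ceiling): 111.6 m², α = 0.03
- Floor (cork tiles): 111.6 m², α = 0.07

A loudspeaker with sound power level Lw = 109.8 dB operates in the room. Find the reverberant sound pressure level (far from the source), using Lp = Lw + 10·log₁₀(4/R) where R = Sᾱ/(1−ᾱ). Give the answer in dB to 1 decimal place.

A = 19.000 sabins; S = 419.2 m².
ᾱ = 0.0453, so room constant R = A/(1−ᾱ) = 19.902 m².
Lp = 109.8 + 10·log₁₀(4/19.902) = 109.8 + (-6.97) = 102.8 dB.

102.8 dB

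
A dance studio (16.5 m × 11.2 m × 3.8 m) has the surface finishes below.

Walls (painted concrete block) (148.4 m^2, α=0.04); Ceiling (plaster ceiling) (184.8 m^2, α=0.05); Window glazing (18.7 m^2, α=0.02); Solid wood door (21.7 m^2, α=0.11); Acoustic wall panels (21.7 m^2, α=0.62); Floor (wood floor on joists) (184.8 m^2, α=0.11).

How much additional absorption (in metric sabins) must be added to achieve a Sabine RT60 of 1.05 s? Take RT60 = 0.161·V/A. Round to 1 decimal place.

56.0 sabins

A₁ = Σ Sᵢαᵢ = 148.4·0.04 + 184.8·0.05 + 18.7·0.02 + 21.7·0.11 + 21.7·0.62 + 184.8·0.11 = 51.719 sabins.
V = 702.24 m³. Required absorption A₂ = 0.161 × 702.24 / 1.05 = 107.677 sabins.
Additional absorption ΔA = 107.677 − 51.719 = 56.0 sabins.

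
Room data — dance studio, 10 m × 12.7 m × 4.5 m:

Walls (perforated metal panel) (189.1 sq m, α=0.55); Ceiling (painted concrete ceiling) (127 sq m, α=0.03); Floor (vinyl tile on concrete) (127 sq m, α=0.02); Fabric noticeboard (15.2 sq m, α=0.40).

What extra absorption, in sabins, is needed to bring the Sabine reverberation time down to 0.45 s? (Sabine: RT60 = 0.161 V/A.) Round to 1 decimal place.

88.0 sabins

Summing Sᵢαᵢ: 104.005 + 3.810 + 2.540 + 6.080 → A₁ = 116.435 sabins.
V = 571.5 m³. Required absorption A₂ = 0.161 × 571.5 / 0.45 = 204.470 sabins.
Shortfall: 204.470 − 116.435 = 88.0 sabins.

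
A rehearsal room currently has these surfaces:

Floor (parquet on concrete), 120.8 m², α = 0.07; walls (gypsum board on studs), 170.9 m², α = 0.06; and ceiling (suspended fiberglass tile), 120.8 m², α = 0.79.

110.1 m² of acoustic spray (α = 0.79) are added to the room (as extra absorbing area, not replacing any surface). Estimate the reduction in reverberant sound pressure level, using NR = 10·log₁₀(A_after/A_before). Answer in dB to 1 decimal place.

A_before = Σ Sᵢαᵢ = 120.8*0.07 + 170.9*0.06 + 120.8*0.79 = 114.142 sabins.
Treatment contributes 110.1·0.79 = 86.979 sabins.
New total A_after = 201.121 sabins.
NR = 10·log₁₀(201.121/114.142) = 2.5 dB.

2.5 dB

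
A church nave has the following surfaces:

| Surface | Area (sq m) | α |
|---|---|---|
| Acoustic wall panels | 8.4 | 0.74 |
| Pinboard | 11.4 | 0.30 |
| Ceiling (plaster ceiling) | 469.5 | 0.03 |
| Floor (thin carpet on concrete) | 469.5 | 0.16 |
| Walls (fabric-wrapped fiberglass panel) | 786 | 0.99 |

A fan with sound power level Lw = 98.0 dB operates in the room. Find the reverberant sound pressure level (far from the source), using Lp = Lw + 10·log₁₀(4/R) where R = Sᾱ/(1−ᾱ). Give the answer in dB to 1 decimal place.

Σ(Sᵢαᵢ) = 8.4·0.74 + 11.4·0.30 + 469.5·0.03 + 469.5·0.16 + 786·0.99 = 876.981; total area S = 1744.8 sq m.
ᾱ = 0.5026, so room constant R = A/(1−ᾱ) = 1763.130 sq m.
Lp = 98.0 + 10·log₁₀(4/1763.130) = 98.0 + (-26.44) = 71.6 dB.

71.6 dB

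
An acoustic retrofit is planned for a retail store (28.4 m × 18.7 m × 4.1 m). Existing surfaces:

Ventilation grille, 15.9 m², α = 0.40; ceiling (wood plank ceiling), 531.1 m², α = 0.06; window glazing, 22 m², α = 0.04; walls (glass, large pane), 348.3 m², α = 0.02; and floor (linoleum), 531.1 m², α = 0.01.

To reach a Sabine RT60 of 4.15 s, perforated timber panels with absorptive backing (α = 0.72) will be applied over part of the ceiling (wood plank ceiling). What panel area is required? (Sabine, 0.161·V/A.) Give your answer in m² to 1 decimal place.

50.1

Equivalent absorption area: A₁ = 15.9×0.40 + 531.1×0.06 + 22×0.04 + 348.3×0.02 + 531.1×0.01 = 51.383 m².
V = 2177.428 m³. Target absorption A₂ = 0.161 × 2177.428 / 4.15 = 84.474 sabins.
Absorption to add: 84.474 − 51.383 = 33.091 sabins.
Net gain per m²: Δα = 0.72 − 0.06 = 0.66.
Panel area = 33.091 / 0.66 = 50.1 m².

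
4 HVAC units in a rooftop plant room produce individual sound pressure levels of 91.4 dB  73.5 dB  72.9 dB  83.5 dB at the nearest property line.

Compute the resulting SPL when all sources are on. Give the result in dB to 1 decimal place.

92.2 dB

Sum in the linear (power) domain: Σ 10^(Lᵢ/10) = 10^(91.4/10) + 10^(73.5/10) + 10^(72.9/10) + 10^(83.5/10) = 1.646e+09.
L_total = 10·log₁₀(1.646e+09) = 92.2 dB.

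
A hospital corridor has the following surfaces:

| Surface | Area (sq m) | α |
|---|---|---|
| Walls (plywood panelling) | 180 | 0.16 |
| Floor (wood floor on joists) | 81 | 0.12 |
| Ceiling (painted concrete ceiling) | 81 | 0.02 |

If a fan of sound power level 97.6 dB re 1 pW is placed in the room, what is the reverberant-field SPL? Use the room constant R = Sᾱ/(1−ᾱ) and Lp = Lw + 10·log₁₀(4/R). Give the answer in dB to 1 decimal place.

87.0 dB

Σ(Sᵢαᵢ) = 180×0.16 + 81×0.12 + 81×0.02 = 40.140; total area S = 342.0 sq m.
ᾱ = 0.1174, so room constant R = A/(1−ᾱ) = 45.479 sq m.
Lp = Lw + 10 log₁₀(4/R) = 97.6 -10.56 = 87.0 dB.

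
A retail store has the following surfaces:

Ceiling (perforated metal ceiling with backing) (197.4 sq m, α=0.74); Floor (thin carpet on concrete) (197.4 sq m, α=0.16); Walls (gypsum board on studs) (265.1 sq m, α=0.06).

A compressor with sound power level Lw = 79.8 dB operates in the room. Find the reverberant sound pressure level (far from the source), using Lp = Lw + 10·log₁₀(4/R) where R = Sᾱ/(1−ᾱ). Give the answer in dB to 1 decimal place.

Σ(Sᵢαᵢ) = 197.4·0.74 + 197.4·0.16 + 265.1·0.06 = 193.566; total area S = 659.9 sq m.
ᾱ = 193.566/659.9 = 0.2933; R = Sᾱ/(1−ᾱ) = 193.566/(1−0.2933) = 273.901 sq m.
Lp = Lw + 10 log₁₀(4/R) = 79.8 -18.36 = 61.4 dB.

61.4 dB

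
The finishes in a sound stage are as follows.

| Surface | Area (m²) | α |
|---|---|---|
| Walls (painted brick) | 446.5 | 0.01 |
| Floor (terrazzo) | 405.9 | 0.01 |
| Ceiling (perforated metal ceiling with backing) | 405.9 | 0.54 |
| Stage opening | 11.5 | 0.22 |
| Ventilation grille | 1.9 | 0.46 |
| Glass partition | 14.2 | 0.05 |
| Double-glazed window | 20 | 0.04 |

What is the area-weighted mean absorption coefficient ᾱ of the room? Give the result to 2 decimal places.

Total surface area S = 1305.9 m².
Weighted sum Σ Sα = 232.624.
ᾱ = 232.624 / 1305.9 = 0.18.

0.18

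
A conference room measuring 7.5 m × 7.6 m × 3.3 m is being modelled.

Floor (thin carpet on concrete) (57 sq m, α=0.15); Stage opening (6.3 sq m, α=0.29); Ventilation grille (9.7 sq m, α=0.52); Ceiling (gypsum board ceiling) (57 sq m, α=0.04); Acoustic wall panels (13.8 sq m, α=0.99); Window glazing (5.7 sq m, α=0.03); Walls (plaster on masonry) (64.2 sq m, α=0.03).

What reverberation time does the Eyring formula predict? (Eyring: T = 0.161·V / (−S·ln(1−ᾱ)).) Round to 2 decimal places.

S = Σ Sᵢ = 213.7 sq m.
Σ(Sᵢαᵢ) = 57·0.15 + 6.3·0.29 + 9.7·0.52 + 57·0.04 + 13.8·0.99 + 5.7·0.03 + 64.2·0.03 = 33.460.
Mean coefficient ᾱ = A/S = 0.1566.
−S·ln(1−ᾱ) = −213.7 × ln(1 − 0.1566) = 36.396.
V = 7.5 × 7.6 × 3.3 = 188.1 m³.
T = 0.161·V/[−S·ln(1−ᾱ)] = 0.161·188.1/36.396 = 0.83 s.

0.83 seconds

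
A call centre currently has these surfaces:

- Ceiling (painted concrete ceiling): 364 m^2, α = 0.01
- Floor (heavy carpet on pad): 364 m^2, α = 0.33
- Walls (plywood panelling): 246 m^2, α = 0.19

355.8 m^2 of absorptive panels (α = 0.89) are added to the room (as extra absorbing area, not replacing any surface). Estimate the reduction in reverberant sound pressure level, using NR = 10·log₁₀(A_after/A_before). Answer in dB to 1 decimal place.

Total absorption A_before = 364·0.01 + 364·0.33 + 246·0.19
  = 3.640 + 120.120 + 46.740 = 170.500 m^2 sabins.
Treatment contributes 355.8·0.89 = 316.662 sabins.
New total A_after = 487.162 sabins.
Reduction = 10 log₁₀(A_after/A_before) = 10 log₁₀(2.8573) = 4.6 dB.

4.6 dB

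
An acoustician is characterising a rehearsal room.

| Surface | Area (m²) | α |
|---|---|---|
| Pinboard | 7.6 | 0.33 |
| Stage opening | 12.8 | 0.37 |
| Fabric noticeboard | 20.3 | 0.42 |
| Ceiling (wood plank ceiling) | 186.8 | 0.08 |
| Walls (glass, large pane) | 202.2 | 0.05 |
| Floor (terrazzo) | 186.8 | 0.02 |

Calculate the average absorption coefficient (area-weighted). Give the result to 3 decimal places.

S = Σ Sᵢ = 7.6 + 12.8 + 20.3 + 186.8 + 202.2 + 186.8 = 616.5 m².
Σ(Sᵢαᵢ) = 7.6×0.33 + 12.8×0.37 + 20.3×0.42 + 186.8×0.08 + 202.2×0.05 + 186.8×0.02 = 44.560.
ᾱ = A/S = 0.072.

0.072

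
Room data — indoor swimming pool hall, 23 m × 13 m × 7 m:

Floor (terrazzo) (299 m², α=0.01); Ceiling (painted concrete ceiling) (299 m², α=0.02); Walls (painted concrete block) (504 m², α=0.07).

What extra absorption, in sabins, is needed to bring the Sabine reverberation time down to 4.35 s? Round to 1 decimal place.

A₁ = Σ Sᵢαᵢ = 299*0.01 + 299*0.02 + 504*0.07 = 44.250 sabins.
For T = 4.35 s, need A₂ = 0.161·V/T = 0.161·2093/4.35 = 77.465 sabins.
Shortfall: 77.465 − 44.250 = 33.2 sabins.

33.2 sabins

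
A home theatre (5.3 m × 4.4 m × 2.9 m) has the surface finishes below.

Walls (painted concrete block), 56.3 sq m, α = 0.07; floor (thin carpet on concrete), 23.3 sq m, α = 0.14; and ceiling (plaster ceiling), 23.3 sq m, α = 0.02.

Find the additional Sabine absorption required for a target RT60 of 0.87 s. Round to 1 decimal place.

4.8 sabins

Equivalent absorption area: A₁ = 56.3×0.07 + 23.3×0.14 + 23.3×0.02 = 7.669 sq m.
Target A₂ = 0.161·67.628/0.87 = 12.515 sabins (V = 67.628 m³).
ΔA = A₂ − A₁ = 12.515 − 7.669 = 4.8 sabins.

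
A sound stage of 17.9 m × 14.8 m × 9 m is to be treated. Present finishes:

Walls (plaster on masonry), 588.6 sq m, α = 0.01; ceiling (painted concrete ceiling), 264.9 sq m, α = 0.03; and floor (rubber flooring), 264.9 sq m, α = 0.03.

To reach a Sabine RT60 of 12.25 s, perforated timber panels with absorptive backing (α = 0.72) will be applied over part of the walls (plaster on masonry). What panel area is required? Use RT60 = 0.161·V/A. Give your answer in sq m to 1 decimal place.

Equivalent absorption area: A₁ = 588.6*0.01 + 264.9*0.03 + 264.9*0.03 = 21.780 sq m.
Required A₂ = 0.161·2384.28/12.25 = 31.336 sabins.
ΔA needed = 31.336 − 21.780 = 9.556 sabins.
Each sq m of panel replacing the walls (plaster on masonry) adds (0.72 − 0.01) = 0.71 sabins.
Area = ΔA/Δα = 9.556/0.71 = 13.5 sq m.

13.5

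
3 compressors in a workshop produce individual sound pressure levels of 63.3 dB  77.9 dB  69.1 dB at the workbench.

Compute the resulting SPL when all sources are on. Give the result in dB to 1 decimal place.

Converting to relative power and adding: 10^(63.3/10) + 10^(77.9/10) + 10^(69.1/10) = 7.193e+07.
Combined level = 10 log₁₀(7.193e+07) = 78.6 dB.

78.6 dB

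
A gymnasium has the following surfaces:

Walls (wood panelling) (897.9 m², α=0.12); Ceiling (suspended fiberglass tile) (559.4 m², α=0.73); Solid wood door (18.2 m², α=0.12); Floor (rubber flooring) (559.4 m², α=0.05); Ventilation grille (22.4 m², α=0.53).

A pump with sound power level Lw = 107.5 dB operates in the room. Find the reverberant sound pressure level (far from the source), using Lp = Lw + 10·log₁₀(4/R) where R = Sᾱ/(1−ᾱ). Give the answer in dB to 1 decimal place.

Σ(Sᵢαᵢ) = 897.9×0.12 + 559.4×0.73 + 18.2×0.12 + 559.4×0.05 + 22.4×0.53 = 558.136; total area S = 2057.3 m².
ᾱ = 558.136/2057.3 = 0.2713; R = Sᾱ/(1−ᾱ) = 558.136/(1−0.2713) = 765.934 m².
Lp = Lw + 10 log₁₀(4/R) = 107.5 -22.82 = 84.7 dB.

84.7 dB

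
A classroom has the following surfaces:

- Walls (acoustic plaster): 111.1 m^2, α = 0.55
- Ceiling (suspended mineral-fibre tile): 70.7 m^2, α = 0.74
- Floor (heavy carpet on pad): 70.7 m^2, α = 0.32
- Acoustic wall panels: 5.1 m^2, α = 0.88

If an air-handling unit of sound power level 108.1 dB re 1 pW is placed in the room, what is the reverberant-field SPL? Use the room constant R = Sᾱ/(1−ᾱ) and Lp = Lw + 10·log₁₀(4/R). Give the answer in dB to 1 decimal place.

89.2 dB

A = 140.535 sabins; S = 257.6 m^2.
ᾱ = 0.5456, so room constant R = A/(1−ᾱ) = 309.276 m^2.
Lp = Lw + 10 log₁₀(4/R) = 108.1 -18.88 = 89.2 dB.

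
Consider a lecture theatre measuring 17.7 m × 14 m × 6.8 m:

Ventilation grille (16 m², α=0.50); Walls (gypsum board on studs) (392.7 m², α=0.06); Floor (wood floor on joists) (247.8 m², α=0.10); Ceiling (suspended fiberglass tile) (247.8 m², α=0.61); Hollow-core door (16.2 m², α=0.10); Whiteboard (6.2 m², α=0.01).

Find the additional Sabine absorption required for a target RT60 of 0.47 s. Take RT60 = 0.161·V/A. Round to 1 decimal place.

368.0 sabins

Summing Sᵢαᵢ: 8.000 + 23.562 + 24.780 + 151.158 + 1.620 + 0.062 → A₁ = 209.182 sabins.
For T = 0.47 s, need A₂ = 0.161·V/T = 0.161·1685.04/0.47 = 577.216 sabins.
Shortfall: 577.216 − 209.182 = 368.0 sabins.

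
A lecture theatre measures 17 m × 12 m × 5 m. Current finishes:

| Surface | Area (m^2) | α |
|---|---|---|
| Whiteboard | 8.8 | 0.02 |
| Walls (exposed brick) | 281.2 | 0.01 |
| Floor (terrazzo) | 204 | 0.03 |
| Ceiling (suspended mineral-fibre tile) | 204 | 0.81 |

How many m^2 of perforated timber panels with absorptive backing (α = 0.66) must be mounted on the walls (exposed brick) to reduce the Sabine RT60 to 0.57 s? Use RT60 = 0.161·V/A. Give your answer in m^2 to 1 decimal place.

175.0

A₁ = Σ Sᵢαᵢ = 8.8×0.02 + 281.2×0.01 + 204×0.03 + 204×0.81 = 174.348 sabins.
V = 1020 m³. Target absorption A₂ = 0.161 × 1020 / 0.57 = 288.105 sabins.
Absorption to add: 288.105 − 174.348 = 113.757 sabins.
Net gain per m^2: Δα = 0.66 − 0.01 = 0.65.
Panel area = 113.757 / 0.65 = 175.0 m^2.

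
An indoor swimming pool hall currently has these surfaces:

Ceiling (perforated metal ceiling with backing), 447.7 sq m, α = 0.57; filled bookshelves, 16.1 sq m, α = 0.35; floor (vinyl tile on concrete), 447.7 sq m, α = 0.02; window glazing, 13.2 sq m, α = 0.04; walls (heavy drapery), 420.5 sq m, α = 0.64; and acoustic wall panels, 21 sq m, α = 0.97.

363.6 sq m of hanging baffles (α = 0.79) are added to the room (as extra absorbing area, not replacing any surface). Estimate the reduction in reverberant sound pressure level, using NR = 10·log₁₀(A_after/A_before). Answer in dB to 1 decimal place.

1.8 dB

A_before = Σ Sᵢαᵢ = 447.7*0.57 + 16.1*0.35 + 447.7*0.02 + 13.2*0.04 + 420.5*0.64 + 21*0.97 = 559.796 sabins.
Treatment contributes 363.6·0.79 = 287.244 sabins.
A_after = 559.796 + 287.244 = 847.040 sabins.
Reduction = 10 log₁₀(A_after/A_before) = 10 log₁₀(1.5131) = 1.8 dB.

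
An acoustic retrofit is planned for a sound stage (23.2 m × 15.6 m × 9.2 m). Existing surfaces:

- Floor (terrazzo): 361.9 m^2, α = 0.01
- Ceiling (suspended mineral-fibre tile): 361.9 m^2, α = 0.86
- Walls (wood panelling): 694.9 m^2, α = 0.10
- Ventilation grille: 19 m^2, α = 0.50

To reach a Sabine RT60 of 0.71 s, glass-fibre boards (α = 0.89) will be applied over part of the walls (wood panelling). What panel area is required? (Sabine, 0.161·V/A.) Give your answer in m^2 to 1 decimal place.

Equivalent absorption area: A₁ = 361.9×0.01 + 361.9×0.86 + 694.9×0.10 + 19×0.50 = 393.843 m^2.
Required A₂ = 0.161·3329.664/0.71 = 755.036 sabins.
ΔA needed = 755.036 − 393.843 = 361.193 sabins.
Each m^2 of panel replacing the walls (wood panelling) adds (0.89 − 0.10) = 0.79 sabins.
Panel area = 361.193 / 0.79 = 457.2 m^2.

457.2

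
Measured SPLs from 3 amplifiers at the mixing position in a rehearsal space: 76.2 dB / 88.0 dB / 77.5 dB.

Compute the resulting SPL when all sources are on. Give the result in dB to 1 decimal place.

Converting to relative power and adding: 10^(76.2/10) + 10^(88.0/10) + 10^(77.5/10) = 7.289e+08.
Combined level = 10 log₁₀(7.289e+08) = 88.6 dB.

88.6 dB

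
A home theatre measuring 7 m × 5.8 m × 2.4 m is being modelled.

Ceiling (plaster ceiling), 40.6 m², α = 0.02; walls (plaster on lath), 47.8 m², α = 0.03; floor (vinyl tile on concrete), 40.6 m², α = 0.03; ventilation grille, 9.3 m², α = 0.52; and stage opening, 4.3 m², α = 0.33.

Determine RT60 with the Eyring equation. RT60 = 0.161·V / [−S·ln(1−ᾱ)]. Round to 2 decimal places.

S = Σ Sᵢ = 142.6 m².
Absorption A = 40.6×0.02 + 47.8×0.03 + 40.6×0.03 + 9.3×0.52 + 4.3×0.33 = 9.719 sabins.
Mean coefficient ᾱ = A/S = 0.0682.
−S·ln(1−ᾱ) = −142.6 × ln(1 − 0.0682) = 10.073.
V = 7 × 5.8 × 2.4 = 97.44 m³.
T = 0.161·V/[−S·ln(1−ᾱ)] = 0.161·97.44/10.073 = 1.56 s.

1.56 s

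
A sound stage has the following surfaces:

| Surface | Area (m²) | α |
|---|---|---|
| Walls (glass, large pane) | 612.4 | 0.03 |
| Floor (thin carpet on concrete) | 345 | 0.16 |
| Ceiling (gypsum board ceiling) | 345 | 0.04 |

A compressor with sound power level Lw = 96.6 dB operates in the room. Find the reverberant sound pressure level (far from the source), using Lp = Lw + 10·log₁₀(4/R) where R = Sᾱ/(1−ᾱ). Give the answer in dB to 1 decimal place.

Σ(Sᵢαᵢ) = 612.4·0.03 + 345·0.16 + 345·0.04 = 87.372; total area S = 1302.4 m².
ᾱ = 87.372/1302.4 = 0.0671; R = Sᾱ/(1−ᾱ) = 87.372/(1−0.0671) = 93.656 m².
Lp = Lw + 10 log₁₀(4/R) = 96.6 -13.69 = 82.9 dB.

82.9 dB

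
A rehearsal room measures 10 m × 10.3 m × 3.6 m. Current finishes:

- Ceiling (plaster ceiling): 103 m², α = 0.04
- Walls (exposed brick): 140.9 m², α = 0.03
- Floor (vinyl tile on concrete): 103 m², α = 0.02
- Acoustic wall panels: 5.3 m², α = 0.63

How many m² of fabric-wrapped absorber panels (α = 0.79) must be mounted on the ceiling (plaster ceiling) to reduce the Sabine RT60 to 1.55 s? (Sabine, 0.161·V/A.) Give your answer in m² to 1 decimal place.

Summing Sᵢαᵢ: 4.120 + 4.227 + 2.060 + 3.339 → A₁ = 13.746 sabins.
Required A₂ = 0.161·370.8/1.55 = 38.515 sabins.
Absorption to add: 38.515 − 13.746 = 24.769 sabins.
Each m² of panel replacing the ceiling (plaster ceiling) adds (0.79 − 0.04) = 0.75 sabins.
Panel area = 24.769 / 0.75 = 33.0 m².

33.0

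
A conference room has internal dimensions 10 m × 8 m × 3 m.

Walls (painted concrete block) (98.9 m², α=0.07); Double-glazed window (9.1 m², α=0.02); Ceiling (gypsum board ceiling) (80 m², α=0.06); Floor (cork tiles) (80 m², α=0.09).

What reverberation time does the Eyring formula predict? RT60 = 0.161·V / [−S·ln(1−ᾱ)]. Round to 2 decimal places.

S = Σ Sᵢ = 268.0 m².
Σ(Sᵢαᵢ) = 98.9×0.07 + 9.1×0.02 + 80×0.06 + 80×0.09 = 19.105.
Mean coefficient ᾱ = A/S = 0.0713.
−S·ln(1−ᾱ) = −268.0 × ln(1 − 0.0713) = 19.824.
V = 10 × 8 × 3 = 240 m³.
T = 0.161·V/[−S·ln(1−ᾱ)] = 0.161·240/19.824 = 1.95 s.

1.95 sec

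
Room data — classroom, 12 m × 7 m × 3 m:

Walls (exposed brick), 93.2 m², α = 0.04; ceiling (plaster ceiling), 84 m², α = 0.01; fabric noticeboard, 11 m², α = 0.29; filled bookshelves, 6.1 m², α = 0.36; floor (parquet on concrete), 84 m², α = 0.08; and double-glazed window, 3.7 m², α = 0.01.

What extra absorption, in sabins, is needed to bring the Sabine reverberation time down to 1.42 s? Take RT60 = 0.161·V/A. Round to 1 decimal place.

Summing Sᵢαᵢ: 3.728 + 0.840 + 3.190 + 2.196 + 6.720 + 0.037 → A₁ = 16.711 sabins.
V = 252 m³. Required absorption A₂ = 0.161 × 252 / 1.42 = 28.572 sabins.
ΔA = A₂ − A₁ = 28.572 − 16.711 = 11.9 sabins.

11.9 sabins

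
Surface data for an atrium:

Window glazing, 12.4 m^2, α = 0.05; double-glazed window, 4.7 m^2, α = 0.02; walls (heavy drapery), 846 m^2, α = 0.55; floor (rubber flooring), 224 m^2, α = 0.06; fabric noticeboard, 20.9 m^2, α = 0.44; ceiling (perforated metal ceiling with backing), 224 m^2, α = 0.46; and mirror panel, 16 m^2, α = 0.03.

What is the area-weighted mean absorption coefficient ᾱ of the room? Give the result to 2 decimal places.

S = Σ Sᵢ = 12.4 + 4.7 + 846 + 224 + 20.9 + 224 + 16 = 1348.0 m^2.
A = 12.4*0.05 + 4.7*0.02 + 846*0.55 + 224*0.06 + 20.9*0.44 + 224*0.46 + 16*0.03 = 592.170 sabins.
ᾱ = A/S = 0.44.

0.44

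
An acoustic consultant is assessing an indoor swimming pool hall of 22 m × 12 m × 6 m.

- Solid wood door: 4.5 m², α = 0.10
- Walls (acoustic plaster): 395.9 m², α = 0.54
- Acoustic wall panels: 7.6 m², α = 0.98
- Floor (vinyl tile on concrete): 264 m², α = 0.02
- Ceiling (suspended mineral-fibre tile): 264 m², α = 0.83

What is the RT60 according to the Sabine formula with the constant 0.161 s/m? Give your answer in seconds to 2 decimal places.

0.57 seconds

Summing Sᵢαᵢ: 0.450 + 213.786 + 7.448 + 5.280 + 219.120 → A = 446.084 sabins.
Room volume: 1584 m³.
RT60 = 0.161 · V / A = 0.161 × 1584 / 446.084 = 0.57 s.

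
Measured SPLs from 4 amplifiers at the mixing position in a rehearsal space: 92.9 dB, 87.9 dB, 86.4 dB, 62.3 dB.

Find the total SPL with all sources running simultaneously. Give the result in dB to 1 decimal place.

Converting to relative power and adding: 10^(92.9/10) + 10^(87.9/10) + 10^(86.4/10) + 10^(62.3/10) = 3.005e+09.
L_total = 10·log₁₀(3.005e+09) = 94.8 dB.

94.8 dB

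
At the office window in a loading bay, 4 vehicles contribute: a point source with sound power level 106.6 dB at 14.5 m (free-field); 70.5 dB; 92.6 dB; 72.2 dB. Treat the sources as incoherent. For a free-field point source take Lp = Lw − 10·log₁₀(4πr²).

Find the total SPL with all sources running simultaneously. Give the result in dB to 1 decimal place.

Source at 14.5 m: Lp = 106.6 − 10·log₁₀(4π·14.5²) = 106.6 − 10·log₁₀(2642.079) = 72.4 dB.
Σ 10^(Lᵢ/10) = 1.865e+09.
L_total = 10·log₁₀(1.865e+09) = 92.7 dB.

92.7 dB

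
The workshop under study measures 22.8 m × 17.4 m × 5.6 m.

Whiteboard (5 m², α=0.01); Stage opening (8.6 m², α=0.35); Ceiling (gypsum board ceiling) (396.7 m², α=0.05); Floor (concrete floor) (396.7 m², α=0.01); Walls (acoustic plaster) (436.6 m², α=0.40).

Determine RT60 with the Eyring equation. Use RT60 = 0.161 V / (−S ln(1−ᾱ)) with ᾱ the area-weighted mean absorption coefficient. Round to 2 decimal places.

S = Σ Sᵢ = 1243.6 m².
Σ(Sᵢαᵢ) = 5×0.01 + 8.6×0.35 + 396.7×0.05 + 396.7×0.01 + 436.6×0.40 = 201.502.
Mean coefficient ᾱ = A/S = 0.1620.
−S·ln(1−ᾱ) = −1243.6 × ln(1 − 0.1620) = 219.790.
V = 22.8 × 17.4 × 5.6 = 2221.632 m³.
RT60 = 0.161 × 2221.632 / 219.790 = 1.63 s.

1.63 s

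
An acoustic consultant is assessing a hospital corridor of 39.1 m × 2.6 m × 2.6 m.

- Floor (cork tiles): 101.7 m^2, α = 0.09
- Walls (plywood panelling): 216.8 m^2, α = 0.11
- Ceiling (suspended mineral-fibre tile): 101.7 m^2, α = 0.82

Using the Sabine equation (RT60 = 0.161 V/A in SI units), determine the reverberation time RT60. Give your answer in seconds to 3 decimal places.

Total absorption A = 101.7·0.09 + 216.8·0.11 + 101.7·0.82
  = 9.153 + 23.848 + 83.394 = 116.395 m^2 sabins.
Room volume: 264.316 m³.
RT60 = 0.161 · V / A = 0.161 × 264.316 / 116.395 = 0.366 s.

0.366 seconds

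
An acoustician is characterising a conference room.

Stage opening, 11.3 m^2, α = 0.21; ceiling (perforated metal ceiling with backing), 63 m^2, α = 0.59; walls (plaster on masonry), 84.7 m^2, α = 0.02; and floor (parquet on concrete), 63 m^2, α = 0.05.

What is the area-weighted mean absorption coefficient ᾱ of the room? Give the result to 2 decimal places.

Total surface area S = 222.0 m^2.
A = 11.3·0.21 + 63·0.59 + 84.7·0.02 + 63·0.05 = 44.387 sabins.
ᾱ = A/S = 0.20.

0.20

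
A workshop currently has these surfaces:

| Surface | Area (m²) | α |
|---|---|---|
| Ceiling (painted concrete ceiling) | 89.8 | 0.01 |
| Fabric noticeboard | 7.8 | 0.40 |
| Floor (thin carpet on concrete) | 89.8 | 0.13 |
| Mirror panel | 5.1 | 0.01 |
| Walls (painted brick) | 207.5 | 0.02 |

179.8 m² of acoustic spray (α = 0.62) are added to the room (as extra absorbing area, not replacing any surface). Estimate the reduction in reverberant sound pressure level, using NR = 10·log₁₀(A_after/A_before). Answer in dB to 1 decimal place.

8.2 dB

Total absorption A_before = 89.8×0.01 + 7.8×0.40 + 89.8×0.13 + 5.1×0.01 + 207.5×0.02
  = 0.898 + 3.120 + 11.674 + 0.051 + 4.150 = 19.893 m² sabins.
Treatment contributes 179.8·0.62 = 111.476 sabins.
New total A_after = 131.369 sabins.
Reduction = 10 log₁₀(A_after/A_before) = 10 log₁₀(6.6038) = 8.2 dB.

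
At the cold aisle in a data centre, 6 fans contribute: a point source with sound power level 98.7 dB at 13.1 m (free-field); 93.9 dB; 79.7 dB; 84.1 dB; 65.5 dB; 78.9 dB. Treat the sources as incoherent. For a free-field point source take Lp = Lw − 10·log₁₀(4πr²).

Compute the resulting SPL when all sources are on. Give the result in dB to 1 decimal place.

Source at 13.1 m: Lp = 98.7 − 10·log₁₀(4π·13.1²) = 98.7 − 10·log₁₀(2156.515) = 65.4 dB.
Sum in the linear (power) domain: Σ 10^(Lᵢ/10) = 10^(65.4/10) + 10^(93.9/10) + 10^(79.7/10) + 10^(84.1/10) + 10^(65.5/10) + 10^(78.9/10) = 2.89e+09.
L_total = 10·log₁₀(2.89e+09) = 94.6 dB.

94.6 dB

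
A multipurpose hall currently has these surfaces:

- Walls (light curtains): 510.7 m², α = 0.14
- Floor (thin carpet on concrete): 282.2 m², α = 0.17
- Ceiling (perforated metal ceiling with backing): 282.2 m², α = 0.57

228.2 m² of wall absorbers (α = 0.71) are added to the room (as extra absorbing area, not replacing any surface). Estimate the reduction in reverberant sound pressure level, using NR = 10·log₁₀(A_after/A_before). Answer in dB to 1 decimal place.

2.0 dB

Equivalent absorption area: A_before = 510.7×0.14 + 282.2×0.17 + 282.2×0.57 = 280.326 m².
Added absorption = 228.2 × 0.71 = 162.022 sabins.
New total A_after = 442.348 sabins.
NR = 10·log₁₀(442.348/280.326) = 2.0 dB.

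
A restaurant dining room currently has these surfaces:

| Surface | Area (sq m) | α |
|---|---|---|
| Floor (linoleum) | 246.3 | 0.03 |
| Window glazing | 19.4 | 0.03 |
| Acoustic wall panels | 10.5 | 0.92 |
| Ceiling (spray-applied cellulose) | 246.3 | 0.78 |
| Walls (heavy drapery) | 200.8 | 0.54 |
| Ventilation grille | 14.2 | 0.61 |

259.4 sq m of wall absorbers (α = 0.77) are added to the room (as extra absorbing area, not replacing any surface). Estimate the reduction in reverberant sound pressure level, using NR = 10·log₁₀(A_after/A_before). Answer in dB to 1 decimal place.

Equivalent absorption area: A_before = 246.3*0.03 + 19.4*0.03 + 10.5*0.92 + 246.3*0.78 + 200.8*0.54 + 14.2*0.61 = 326.839 sq m.
Treatment contributes 259.4·0.77 = 199.738 sabins.
A_after = 326.839 + 199.738 = 526.577 sabins.
NR = 10·log₁₀(526.577/326.839) = 2.1 dB.

2.1 dB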